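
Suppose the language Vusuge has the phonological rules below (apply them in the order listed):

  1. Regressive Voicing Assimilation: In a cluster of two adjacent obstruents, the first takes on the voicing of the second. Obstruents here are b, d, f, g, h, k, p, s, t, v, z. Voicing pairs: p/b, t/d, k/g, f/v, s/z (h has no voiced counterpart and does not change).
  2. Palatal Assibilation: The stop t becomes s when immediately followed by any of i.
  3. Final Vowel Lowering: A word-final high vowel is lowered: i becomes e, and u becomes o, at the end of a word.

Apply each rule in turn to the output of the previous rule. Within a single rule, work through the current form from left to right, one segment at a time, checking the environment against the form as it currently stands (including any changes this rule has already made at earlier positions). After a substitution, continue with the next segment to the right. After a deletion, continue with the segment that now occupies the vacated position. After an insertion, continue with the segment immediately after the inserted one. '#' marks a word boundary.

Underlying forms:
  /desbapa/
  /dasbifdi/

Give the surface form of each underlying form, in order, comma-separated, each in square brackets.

/desbapa/:
  1 Regressive Voicing Assimilation: [desbapa] → [dezbapa]
  2 Palatal Assibilation: no change — [dezbapa]
  3 Final Vowel Lowering: no change — [dezbapa]
/dasbifdi/:
  1 Regressive Voicing Assimilation: [dasbifdi] → [dazbivdi]
  2 Palatal Assibilation: no change — [dazbivdi]
  3 Final Vowel Lowering: [dazbivdi] → [dazbivde]

[dezbapa], [dazbivde]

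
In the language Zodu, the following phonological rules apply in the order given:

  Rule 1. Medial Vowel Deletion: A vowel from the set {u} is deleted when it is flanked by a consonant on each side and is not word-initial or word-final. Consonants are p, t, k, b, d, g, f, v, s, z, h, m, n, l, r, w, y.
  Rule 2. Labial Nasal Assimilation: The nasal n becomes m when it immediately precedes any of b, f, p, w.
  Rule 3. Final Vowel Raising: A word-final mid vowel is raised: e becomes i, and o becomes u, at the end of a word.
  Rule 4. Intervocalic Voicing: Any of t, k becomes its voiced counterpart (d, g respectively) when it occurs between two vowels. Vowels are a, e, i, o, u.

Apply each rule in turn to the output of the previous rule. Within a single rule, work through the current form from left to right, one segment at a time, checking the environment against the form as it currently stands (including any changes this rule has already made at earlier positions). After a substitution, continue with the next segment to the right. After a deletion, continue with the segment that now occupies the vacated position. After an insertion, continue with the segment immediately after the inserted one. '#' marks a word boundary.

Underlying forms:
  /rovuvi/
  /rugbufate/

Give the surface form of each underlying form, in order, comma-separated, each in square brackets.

/rovuvi/:
  Rule 1 Medial Vowel Deletion: [rovuvi] → [rovvi]
  Rule 2 Labial Nasal Assimilation: no change — [rovvi]
  Rule 3 Final Vowel Raising: no change — [rovvi]
  Rule 4 Intervocalic Voicing: no change — [rovvi]
/rugbufate/:
  Rule 1 Medial Vowel Deletion: [rugbufate] → [rgbfate]
  Rule 2 Labial Nasal Assimilation: no change — [rgbfate]
  Rule 3 Final Vowel Raising: [rgbfate] → [rgbfati]
  Rule 4 Intervocalic Voicing: [rgbfati] → [rgbfadi]

[rovvi], [rgbfadi]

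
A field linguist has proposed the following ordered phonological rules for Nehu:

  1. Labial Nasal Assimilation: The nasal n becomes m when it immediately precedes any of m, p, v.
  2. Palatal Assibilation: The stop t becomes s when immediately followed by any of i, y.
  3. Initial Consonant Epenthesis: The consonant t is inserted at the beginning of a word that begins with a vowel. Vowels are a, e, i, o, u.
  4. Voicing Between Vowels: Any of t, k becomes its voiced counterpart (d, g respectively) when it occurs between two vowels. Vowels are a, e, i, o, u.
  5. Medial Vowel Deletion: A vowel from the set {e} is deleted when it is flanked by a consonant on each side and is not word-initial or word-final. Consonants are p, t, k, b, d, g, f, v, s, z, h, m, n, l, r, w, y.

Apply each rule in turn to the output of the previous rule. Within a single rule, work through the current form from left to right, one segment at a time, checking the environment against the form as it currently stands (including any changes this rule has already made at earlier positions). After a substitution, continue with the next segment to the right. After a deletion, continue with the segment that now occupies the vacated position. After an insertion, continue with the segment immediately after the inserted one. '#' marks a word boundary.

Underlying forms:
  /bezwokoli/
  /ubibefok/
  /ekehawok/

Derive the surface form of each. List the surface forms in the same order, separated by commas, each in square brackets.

[bzwogoli], [tubibfok], [tghawok]

/bezwokoli/:
  1 Labial Nasal Assimilation: no change — [bezwokoli]
  2 Palatal Assibilation: no change — [bezwokoli]
  3 Initial Consonant Epenthesis: no change — [bezwokoli]
  4 Voicing Between Vowels: [bezwokoli] → [bezwogoli]
  5 Medial Vowel Deletion: [bezwogoli] → [bzwogoli]
/ubibefok/:
  1 Labial Nasal Assimilation: no change — [ubibefok]
  2 Palatal Assibilation: no change — [ubibefok]
  3 Initial Consonant Epenthesis: [ubibefok] → [tubibefok]
  4 Voicing Between Vowels: no change — [tubibefok]
  5 Medial Vowel Deletion: [tubibefok] → [tubibfok]
/ekehawok/:
  1 Labial Nasal Assimilation: no change — [ekehawok]
  2 Palatal Assibilation: no change — [ekehawok]
  3 Initial Consonant Epenthesis: [ekehawok] → [tekehawok]
  4 Voicing Between Vowels: [tekehawok] → [tegehawok]
  5 Medial Vowel Deletion: [tegehawok] → [tghawok]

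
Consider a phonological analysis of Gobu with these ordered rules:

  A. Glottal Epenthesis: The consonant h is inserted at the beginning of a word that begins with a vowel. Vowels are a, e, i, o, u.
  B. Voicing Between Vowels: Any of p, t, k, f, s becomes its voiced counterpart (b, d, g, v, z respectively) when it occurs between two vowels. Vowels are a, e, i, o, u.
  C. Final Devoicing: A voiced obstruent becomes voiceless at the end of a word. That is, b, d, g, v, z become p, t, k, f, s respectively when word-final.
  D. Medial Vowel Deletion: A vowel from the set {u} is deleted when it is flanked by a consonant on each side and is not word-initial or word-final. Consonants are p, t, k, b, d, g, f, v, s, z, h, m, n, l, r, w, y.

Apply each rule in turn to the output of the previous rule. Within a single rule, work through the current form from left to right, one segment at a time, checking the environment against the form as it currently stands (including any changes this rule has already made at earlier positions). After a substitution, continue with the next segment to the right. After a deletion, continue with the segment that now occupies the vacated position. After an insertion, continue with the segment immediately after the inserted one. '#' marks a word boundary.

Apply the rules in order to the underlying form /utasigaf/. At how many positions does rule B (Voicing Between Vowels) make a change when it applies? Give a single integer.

2

A Glottal Epenthesis: [utasigaf] → [hutasigaf]
B Voicing Between Vowels: [hutasigaf] → [hudazigaf]
C Final Devoicing: no change — [hudazigaf]
D Medial Vowel Deletion: [hudazigaf] → [hdazigaf]
Rule B changed 2 position(s).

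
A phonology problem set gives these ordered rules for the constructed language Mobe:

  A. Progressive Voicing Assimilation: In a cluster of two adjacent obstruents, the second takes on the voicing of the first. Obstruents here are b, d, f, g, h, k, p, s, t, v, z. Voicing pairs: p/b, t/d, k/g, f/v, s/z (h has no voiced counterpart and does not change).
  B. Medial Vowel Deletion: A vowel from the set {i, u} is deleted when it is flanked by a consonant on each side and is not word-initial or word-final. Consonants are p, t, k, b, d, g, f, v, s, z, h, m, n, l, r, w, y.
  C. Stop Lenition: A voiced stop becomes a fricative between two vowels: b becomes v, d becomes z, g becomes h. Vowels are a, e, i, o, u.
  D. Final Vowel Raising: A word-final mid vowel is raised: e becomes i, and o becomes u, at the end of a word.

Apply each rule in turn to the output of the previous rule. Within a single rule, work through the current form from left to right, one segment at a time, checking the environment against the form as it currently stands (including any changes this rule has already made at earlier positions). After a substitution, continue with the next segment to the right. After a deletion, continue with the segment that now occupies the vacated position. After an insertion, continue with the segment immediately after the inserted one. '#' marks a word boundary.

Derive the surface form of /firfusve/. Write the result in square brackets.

[frfsfi]

A Progressive Voicing Assimilation: [firfusve] → [firfusfe]
B Medial Vowel Deletion: [firfusfe] → [frfsfe]
C Stop Lenition: no change — [frfsfe]
D Final Vowel Raising: [frfsfe] → [frfsfi]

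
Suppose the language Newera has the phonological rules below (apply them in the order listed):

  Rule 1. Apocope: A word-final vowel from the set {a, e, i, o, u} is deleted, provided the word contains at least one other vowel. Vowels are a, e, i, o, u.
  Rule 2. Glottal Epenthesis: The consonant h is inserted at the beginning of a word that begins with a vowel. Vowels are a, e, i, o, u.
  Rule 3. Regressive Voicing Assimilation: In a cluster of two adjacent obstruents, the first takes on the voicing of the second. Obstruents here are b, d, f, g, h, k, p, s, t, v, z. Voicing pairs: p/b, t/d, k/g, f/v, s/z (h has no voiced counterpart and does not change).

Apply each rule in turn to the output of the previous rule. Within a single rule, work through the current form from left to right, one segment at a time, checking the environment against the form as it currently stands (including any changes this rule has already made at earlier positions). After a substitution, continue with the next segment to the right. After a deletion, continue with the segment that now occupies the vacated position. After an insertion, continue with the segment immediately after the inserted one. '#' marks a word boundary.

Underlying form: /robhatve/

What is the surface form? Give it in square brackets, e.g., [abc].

[rophadv]

Rule 1 Apocope: [robhatve] → [robhatv]
Rule 2 Glottal Epenthesis: no change — [robhatv]
Rule 3 Regressive Voicing Assimilation: [robhatv] → [rophadv]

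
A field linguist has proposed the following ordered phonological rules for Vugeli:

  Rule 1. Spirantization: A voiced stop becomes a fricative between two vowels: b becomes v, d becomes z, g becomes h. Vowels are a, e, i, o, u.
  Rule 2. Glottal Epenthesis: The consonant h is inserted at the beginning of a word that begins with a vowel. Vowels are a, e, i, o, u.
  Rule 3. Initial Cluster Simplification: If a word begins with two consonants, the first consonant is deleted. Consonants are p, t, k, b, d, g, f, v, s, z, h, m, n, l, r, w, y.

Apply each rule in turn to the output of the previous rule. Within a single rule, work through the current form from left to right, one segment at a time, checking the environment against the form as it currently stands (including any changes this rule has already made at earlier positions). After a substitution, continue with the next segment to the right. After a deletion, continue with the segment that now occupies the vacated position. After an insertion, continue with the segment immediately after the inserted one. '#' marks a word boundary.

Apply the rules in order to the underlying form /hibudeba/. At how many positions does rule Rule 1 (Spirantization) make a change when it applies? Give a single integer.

3

Rule 1 Spirantization: [hibudeba] → [hivuzeva]
Rule 2 Glottal Epenthesis: no change — [hivuzeva]
Rule 3 Initial Cluster Simplification: no change — [hivuzeva]
Rule Rule 1 changed 3 position(s).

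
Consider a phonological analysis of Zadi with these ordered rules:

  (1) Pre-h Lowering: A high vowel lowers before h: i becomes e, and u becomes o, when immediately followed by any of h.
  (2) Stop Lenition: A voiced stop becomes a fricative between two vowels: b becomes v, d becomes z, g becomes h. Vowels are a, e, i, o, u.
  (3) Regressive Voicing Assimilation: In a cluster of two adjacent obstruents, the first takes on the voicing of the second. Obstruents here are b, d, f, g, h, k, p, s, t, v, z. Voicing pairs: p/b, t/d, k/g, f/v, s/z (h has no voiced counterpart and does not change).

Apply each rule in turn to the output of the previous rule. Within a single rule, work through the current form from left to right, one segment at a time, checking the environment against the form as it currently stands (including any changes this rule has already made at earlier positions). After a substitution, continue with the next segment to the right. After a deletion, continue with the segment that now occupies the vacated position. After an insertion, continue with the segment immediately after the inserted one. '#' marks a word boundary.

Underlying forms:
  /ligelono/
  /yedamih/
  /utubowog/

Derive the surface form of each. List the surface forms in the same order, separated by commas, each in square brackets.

/ligelono/:
  (1) Pre-h Lowering: no change — [ligelono]
  (2) Stop Lenition: [ligelono] → [lihelono]
  (3) Regressive Voicing Assimilation: no change — [lihelono]
/yedamih/:
  (1) Pre-h Lowering: [yedamih] → [yedameh]
  (2) Stop Lenition: [yedameh] → [yezameh]
  (3) Regressive Voicing Assimilation: no change — [yezameh]
/utubowog/:
  (1) Pre-h Lowering: no change — [utubowog]
  (2) Stop Lenition: [utubowog] → [utuvowog]
  (3) Regressive Voicing Assimilation: no change — [utuvowog]

[lihelono], [yezameh], [utuvowog]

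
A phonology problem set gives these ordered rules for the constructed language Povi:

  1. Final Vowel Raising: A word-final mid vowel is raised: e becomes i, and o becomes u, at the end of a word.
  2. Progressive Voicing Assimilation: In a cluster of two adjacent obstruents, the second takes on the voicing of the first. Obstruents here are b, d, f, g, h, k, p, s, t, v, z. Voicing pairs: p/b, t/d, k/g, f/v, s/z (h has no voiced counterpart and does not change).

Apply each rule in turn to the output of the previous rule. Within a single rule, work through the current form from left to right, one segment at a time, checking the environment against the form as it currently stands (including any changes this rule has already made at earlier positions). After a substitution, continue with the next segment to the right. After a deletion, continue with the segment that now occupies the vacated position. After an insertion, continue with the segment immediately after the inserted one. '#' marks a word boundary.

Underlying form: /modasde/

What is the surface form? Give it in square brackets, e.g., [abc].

[modasti]

1 Final Vowel Raising: [modasde] → [modasdi]
2 Progressive Voicing Assimilation: [modasdi] → [modasti]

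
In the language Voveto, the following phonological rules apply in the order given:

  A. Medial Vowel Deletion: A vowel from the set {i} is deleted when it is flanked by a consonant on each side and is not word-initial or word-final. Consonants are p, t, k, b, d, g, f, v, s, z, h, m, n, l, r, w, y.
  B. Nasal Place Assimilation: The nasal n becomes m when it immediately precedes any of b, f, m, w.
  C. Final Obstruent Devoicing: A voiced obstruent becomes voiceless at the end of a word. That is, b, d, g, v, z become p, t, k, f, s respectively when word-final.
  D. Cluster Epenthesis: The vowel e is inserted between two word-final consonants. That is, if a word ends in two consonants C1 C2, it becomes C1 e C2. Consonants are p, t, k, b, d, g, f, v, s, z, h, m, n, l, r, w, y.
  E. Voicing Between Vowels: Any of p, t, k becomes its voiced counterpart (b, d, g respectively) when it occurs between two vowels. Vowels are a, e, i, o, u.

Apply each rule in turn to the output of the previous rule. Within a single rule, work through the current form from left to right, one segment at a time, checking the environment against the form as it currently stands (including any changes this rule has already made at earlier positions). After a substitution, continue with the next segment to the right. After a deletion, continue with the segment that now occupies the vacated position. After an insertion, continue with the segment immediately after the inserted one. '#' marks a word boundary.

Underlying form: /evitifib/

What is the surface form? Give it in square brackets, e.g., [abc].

[evtfep]

A Medial Vowel Deletion: [evitifib] → [evtfb]
B Nasal Place Assimilation: no change — [evtfb]
C Final Obstruent Devoicing: [evtfb] → [evtfp]
D Cluster Epenthesis: [evtfp] → [evtfep]
E Voicing Between Vowels: no change — [evtfep]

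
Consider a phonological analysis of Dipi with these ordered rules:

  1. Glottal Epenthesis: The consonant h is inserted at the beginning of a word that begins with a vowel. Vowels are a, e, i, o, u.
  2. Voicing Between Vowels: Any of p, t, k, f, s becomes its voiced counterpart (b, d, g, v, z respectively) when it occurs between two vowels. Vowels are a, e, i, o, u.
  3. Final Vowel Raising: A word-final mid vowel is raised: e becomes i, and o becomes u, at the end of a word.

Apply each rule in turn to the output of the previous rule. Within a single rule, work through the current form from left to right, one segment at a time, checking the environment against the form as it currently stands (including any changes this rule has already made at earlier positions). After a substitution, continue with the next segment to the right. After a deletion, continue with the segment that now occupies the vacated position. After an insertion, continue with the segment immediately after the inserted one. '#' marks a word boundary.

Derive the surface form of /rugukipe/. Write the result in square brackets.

[rugugibi]

1 Glottal Epenthesis: no change — [rugukipe]
2 Voicing Between Vowels: [rugukipe] → [rugugibe]
3 Final Vowel Raising: [rugugibe] → [rugugibi]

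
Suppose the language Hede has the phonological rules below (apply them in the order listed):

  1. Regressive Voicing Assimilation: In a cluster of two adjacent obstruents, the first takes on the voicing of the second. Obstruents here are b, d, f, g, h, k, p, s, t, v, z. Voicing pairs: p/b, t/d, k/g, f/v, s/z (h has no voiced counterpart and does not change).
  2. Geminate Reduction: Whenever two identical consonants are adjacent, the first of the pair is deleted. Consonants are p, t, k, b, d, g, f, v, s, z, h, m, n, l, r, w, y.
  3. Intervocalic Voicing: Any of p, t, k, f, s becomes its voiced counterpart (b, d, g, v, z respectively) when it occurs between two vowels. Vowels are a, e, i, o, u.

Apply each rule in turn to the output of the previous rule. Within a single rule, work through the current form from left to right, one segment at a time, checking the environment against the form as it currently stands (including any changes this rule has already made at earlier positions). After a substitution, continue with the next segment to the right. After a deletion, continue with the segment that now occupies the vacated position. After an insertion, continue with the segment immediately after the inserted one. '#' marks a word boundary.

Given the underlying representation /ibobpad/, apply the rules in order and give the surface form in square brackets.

1 Regressive Voicing Assimilation: [ibobpad] → [iboppad]
2 Geminate Reduction: [iboppad] → [ibopad]
3 Intervocalic Voicing: [ibopad] → [ibobad]

[ibobad]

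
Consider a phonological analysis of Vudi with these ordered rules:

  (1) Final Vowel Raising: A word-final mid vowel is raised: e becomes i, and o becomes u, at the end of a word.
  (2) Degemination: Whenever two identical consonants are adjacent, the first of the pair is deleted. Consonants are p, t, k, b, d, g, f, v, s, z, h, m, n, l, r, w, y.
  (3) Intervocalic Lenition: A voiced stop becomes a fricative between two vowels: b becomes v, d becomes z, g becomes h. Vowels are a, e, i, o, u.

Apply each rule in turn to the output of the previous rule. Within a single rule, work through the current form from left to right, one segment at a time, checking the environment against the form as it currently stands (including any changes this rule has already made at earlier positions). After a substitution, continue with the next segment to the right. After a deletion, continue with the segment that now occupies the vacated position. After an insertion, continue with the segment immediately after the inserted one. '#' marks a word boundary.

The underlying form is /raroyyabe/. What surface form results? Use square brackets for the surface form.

(1) Final Vowel Raising: [raroyyabe] → [raroyyabi]
(2) Degemination: [raroyyabi] → [raroyabi]
(3) Intervocalic Lenition: [raroyabi] → [raroyavi]

[raroyavi]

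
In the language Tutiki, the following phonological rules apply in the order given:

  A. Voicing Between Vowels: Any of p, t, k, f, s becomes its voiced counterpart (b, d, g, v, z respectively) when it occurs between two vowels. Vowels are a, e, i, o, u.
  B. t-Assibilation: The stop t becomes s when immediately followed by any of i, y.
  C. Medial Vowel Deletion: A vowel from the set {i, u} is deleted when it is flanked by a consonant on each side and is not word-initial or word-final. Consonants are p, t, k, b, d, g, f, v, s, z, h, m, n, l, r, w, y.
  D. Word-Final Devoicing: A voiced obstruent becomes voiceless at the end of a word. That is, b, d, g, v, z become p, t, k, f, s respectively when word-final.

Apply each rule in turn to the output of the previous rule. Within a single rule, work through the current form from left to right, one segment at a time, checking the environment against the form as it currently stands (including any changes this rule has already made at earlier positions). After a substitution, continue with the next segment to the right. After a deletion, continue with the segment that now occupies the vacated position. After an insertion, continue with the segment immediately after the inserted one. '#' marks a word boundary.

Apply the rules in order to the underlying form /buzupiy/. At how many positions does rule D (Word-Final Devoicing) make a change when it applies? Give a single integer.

0

A Voicing Between Vowels: [buzupiy] → [buzubiy]
B t-Assibilation: no change — [buzubiy]
C Medial Vowel Deletion: [buzubiy] → [bzby]
D Word-Final Devoicing: no change — [bzby]
Rule D changed 0 position(s).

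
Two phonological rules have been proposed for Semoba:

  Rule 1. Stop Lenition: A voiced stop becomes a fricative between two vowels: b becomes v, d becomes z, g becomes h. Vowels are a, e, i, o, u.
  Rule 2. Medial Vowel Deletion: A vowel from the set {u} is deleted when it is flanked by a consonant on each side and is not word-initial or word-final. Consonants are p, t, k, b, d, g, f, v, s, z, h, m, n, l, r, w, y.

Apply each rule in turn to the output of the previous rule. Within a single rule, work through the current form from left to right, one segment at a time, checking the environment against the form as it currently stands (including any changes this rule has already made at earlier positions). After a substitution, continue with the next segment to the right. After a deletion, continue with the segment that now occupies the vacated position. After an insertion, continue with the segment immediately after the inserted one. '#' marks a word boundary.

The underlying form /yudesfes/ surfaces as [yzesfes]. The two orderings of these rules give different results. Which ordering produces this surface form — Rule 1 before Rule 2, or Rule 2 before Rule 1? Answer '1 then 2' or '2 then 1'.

Order 1 then 2:
  1 Stop Lenition: [yudesfes] → [yuzesfes]
  2 Medial Vowel Deletion: [yuzesfes] → [yzesfes]
  result: [yzesfes]
Order 2 then 1:
  2 Medial Vowel Deletion: [yudesfes] → [ydesfes]
  1 Stop Lenition: no change — [ydesfes]
  result: [ydesfes]

1 then 2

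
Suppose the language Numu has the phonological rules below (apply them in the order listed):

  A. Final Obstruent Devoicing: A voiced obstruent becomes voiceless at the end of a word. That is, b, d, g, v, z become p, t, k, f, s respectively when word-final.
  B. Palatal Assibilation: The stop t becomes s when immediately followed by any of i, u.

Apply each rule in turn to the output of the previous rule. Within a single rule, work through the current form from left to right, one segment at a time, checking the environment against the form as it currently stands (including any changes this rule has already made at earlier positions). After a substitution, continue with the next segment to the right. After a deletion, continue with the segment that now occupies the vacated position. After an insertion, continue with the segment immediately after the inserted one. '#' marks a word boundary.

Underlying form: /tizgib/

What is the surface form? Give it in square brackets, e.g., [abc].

[sizgip]

A Final Obstruent Devoicing: [tizgib] → [tizgip]
B Palatal Assibilation: [tizgip] → [sizgip]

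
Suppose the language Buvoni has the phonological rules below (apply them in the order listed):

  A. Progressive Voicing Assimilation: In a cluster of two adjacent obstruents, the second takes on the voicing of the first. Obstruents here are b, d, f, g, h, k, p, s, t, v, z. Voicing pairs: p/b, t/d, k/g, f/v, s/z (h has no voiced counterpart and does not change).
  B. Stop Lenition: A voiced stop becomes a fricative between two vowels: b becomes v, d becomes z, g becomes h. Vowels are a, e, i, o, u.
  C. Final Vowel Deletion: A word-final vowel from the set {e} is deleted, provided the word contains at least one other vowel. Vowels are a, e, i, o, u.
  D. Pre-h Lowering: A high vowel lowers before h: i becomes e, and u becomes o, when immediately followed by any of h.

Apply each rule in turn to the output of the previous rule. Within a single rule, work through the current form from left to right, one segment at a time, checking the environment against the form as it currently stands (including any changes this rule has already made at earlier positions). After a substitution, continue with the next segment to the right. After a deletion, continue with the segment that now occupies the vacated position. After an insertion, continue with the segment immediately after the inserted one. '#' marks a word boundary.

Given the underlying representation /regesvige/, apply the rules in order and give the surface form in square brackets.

[rehesfeh]

A Progressive Voicing Assimilation: [regesvige] → [regesfige]
B Stop Lenition: [regesfige] → [rehesfihe]
C Final Vowel Deletion: [rehesfihe] → [rehesfih]
D Pre-h Lowering: [rehesfih] → [rehesfeh]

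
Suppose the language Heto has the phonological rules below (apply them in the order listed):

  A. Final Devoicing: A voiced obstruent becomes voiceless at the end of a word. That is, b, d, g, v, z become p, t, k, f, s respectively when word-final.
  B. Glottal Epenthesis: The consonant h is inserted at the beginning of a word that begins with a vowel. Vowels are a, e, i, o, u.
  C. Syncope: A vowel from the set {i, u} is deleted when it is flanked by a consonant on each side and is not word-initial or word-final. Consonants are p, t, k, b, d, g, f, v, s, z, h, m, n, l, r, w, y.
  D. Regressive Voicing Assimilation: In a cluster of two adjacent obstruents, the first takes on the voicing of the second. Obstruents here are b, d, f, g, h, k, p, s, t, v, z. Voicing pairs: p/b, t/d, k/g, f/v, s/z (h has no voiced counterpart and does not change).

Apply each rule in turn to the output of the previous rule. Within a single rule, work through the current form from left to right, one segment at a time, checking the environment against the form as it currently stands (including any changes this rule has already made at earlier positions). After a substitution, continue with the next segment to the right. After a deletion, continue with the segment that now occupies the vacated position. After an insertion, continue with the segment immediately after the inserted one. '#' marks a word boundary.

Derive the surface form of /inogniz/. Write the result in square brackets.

A Final Devoicing: [inogniz] → [inognis]
B Glottal Epenthesis: [inognis] → [hinognis]
C Syncope: [hinognis] → [hnogns]
D Regressive Voicing Assimilation: no change — [hnogns]

[hnogns]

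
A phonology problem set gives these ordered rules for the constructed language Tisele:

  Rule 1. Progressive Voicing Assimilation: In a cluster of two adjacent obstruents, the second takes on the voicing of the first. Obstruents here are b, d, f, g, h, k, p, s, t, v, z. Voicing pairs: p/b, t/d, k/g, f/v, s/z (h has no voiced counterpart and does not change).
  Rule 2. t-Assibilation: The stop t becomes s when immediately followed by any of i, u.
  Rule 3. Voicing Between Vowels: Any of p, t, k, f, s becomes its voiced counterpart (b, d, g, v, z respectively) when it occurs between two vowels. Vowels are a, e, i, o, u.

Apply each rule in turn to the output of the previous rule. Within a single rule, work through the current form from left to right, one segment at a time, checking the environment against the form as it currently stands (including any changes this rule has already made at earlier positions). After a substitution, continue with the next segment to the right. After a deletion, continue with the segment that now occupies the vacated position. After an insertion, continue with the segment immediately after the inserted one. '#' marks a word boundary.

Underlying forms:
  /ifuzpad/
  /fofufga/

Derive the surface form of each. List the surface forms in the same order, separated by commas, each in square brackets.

[ivuzbad], [fovufka]

/ifuzpad/:
  Rule 1 Progressive Voicing Assimilation: [ifuzpad] → [ifuzbad]
  Rule 2 t-Assibilation: no change — [ifuzbad]
  Rule 3 Voicing Between Vowels: [ifuzbad] → [ivuzbad]
/fofufga/:
  Rule 1 Progressive Voicing Assimilation: [fofufga] → [fofufka]
  Rule 2 t-Assibilation: no change — [fofufka]
  Rule 3 Voicing Between Vowels: [fofufka] → [fovufka]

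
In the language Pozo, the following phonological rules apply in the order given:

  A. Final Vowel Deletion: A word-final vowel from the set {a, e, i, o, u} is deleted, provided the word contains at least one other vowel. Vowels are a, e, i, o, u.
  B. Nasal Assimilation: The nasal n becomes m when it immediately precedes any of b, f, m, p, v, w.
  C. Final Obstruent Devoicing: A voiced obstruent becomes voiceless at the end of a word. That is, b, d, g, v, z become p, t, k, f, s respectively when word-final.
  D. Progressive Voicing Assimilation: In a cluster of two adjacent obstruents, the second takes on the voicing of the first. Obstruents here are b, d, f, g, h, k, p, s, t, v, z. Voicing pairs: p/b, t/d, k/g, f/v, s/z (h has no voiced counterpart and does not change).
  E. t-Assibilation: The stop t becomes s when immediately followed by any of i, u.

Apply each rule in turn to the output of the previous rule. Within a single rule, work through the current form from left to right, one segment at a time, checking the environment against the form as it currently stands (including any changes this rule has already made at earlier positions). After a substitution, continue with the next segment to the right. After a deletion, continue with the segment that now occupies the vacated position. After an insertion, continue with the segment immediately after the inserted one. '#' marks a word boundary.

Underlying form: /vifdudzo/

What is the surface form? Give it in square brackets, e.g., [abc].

A Final Vowel Deletion: [vifdudzo] → [vifdudz]
B Nasal Assimilation: no change — [vifdudz]
C Final Obstruent Devoicing: [vifdudz] → [vifduds]
D Progressive Voicing Assimilation: [vifduds] → [viftudz]
E t-Assibilation: [viftudz] → [vifsudz]

[vifsudz]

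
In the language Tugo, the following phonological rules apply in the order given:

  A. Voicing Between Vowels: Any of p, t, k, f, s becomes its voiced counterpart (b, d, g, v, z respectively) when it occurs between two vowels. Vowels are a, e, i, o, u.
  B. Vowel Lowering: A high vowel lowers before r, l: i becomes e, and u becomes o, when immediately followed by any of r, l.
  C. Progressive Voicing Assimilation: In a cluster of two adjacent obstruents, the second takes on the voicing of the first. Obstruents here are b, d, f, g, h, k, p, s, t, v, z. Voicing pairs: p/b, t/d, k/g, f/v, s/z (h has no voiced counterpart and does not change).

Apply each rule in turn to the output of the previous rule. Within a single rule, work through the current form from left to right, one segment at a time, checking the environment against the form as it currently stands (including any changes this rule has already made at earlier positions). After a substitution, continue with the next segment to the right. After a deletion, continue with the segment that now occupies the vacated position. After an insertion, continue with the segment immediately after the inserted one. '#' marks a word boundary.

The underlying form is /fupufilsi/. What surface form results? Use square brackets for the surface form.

[fubuvelsi]

A Voicing Between Vowels: [fupufilsi] → [fubuvilsi]
B Vowel Lowering: [fubuvilsi] → [fubuvelsi]
C Progressive Voicing Assimilation: no change — [fubuvelsi]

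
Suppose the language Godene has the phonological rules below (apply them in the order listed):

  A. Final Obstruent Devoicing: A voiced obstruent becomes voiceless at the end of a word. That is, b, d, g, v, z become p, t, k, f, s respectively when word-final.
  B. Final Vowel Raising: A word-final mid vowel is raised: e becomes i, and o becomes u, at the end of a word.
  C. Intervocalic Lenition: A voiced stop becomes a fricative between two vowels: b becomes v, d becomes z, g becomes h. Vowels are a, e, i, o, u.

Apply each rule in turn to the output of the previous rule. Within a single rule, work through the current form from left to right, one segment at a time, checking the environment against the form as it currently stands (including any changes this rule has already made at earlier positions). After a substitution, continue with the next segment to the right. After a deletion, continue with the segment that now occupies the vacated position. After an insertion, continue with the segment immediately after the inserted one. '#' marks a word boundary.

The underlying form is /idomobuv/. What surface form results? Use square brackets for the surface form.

A Final Obstruent Devoicing: [idomobuv] → [idomobuf]
B Final Vowel Raising: no change — [idomobuf]
C Intervocalic Lenition: [idomobuf] → [izomovuf]

[izomovuf]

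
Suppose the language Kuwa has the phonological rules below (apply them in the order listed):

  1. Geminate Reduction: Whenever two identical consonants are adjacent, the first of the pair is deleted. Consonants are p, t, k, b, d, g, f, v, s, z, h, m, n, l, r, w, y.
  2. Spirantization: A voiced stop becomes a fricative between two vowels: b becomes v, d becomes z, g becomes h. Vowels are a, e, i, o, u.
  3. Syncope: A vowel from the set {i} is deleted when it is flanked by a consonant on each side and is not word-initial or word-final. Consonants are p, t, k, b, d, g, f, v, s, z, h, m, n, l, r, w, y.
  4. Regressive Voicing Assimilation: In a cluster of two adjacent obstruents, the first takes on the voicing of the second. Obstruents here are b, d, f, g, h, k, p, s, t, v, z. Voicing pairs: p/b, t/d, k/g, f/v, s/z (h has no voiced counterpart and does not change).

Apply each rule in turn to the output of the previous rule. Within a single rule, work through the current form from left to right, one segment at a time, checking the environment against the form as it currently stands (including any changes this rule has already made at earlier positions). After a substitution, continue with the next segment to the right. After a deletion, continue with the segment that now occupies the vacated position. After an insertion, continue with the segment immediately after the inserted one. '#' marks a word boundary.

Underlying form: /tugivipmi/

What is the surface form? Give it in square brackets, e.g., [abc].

[tuhfpmi]

1 Geminate Reduction: no change — [tugivipmi]
2 Spirantization: [tugivipmi] → [tuhivipmi]
3 Syncope: [tuhivipmi] → [tuhvpmi]
4 Regressive Voicing Assimilation: [tuhvpmi] → [tuhfpmi]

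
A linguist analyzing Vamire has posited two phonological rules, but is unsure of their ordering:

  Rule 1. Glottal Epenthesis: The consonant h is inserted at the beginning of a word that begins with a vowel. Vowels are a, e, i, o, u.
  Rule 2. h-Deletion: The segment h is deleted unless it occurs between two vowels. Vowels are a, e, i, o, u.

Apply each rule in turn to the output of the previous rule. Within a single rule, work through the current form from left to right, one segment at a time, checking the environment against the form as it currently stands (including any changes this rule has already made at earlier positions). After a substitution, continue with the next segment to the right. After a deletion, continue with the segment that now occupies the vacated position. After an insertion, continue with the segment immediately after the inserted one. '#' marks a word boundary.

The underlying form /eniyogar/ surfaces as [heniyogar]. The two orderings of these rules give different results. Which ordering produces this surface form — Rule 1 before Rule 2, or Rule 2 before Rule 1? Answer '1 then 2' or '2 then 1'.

2 then 1

Order 1 then 2:
  1 Glottal Epenthesis: [eniyogar] → [heniyogar]
  2 h-Deletion: [heniyogar] → [eniyogar]
  result: [eniyogar]
Order 2 then 1:
  2 h-Deletion: no change — [eniyogar]
  1 Glottal Epenthesis: [eniyogar] → [heniyogar]
  result: [heniyogar]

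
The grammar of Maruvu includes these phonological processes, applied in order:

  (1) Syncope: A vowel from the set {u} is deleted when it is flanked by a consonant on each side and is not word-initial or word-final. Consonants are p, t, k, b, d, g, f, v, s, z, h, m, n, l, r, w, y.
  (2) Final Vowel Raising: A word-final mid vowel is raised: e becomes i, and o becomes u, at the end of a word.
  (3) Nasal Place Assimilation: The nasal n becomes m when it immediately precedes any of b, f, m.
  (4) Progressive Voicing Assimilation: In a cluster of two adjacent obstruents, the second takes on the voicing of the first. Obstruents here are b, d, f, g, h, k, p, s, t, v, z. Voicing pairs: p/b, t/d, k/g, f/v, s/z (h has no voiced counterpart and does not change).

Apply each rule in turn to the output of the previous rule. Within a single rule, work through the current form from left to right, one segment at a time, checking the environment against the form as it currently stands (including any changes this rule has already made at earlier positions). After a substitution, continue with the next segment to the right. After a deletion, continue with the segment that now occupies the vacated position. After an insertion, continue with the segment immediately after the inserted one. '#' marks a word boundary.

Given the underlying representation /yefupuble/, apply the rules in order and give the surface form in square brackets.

(1) Syncope: [yefupuble] → [yefpble]
(2) Final Vowel Raising: [yefpble] → [yefpbli]
(3) Nasal Place Assimilation: no change — [yefpbli]
(4) Progressive Voicing Assimilation: [yefpbli] → [yefppli]

[yefppli]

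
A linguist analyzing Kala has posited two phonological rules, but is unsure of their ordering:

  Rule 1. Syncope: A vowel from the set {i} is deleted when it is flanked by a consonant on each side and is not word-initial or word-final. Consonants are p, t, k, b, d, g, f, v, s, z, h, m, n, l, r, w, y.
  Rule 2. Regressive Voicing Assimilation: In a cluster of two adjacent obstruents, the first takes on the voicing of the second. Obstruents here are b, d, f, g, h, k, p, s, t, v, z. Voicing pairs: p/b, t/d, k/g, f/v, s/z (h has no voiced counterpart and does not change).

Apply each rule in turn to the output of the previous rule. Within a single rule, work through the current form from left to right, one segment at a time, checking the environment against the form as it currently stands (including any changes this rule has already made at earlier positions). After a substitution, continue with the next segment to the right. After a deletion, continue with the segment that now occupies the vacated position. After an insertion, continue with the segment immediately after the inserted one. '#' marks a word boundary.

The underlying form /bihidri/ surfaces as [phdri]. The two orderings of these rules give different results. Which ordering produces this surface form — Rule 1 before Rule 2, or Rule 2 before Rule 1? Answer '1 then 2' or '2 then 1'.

Order 1 then 2:
  1 Syncope: [bihidri] → [bhdri]
  2 Regressive Voicing Assimilation: [bhdri] → [phdri]
  result: [phdri]
Order 2 then 1:
  2 Regressive Voicing Assimilation: no change — [bihidri]
  1 Syncope: [bihidri] → [bhdri]
  result: [bhdri]

1 then 2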